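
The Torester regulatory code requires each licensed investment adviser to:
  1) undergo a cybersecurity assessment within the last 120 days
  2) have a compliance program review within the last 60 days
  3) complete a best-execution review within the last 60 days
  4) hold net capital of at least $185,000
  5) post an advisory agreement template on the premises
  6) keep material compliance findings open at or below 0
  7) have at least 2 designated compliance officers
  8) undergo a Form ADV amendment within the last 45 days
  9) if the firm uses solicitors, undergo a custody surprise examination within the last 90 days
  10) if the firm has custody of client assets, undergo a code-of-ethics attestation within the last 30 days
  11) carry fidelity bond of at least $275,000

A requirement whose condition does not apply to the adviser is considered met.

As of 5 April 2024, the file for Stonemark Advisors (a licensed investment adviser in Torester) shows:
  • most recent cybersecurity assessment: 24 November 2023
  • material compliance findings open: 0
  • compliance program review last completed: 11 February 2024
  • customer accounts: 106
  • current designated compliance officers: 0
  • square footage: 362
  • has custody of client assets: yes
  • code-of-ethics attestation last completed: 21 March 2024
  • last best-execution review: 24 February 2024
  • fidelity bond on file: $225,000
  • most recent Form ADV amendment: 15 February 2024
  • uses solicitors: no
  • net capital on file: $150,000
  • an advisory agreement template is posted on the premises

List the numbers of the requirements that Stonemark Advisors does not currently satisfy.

1. cybersecurity assessment 133 days ago vs limit 120 → not met
2. compliance program review 54 days ago vs limit 60 → met
3. best-execution review 41 days ago vs limit 60 → met
4. net capital $150,000 < $185,000 → not met
5. advisory agreement template present → met
6. material compliance findings open 0 ≤ 0 → met
7. designated compliance officers 0 < 2 → not met
8. Form ADV amendment 50 days ago vs limit 45 → not met
9. condition 'uses solicitors' does not hold → requirement n/a → met
10. condition 'has custody of client assets' holds; code-of-ethics attestation 15 days ago vs limit 30 → met
11. fidelity bond $225,000 < $275,000 → not met
Not met: 1, 4, 7, 8, 11

1, 4, 7, 8, 11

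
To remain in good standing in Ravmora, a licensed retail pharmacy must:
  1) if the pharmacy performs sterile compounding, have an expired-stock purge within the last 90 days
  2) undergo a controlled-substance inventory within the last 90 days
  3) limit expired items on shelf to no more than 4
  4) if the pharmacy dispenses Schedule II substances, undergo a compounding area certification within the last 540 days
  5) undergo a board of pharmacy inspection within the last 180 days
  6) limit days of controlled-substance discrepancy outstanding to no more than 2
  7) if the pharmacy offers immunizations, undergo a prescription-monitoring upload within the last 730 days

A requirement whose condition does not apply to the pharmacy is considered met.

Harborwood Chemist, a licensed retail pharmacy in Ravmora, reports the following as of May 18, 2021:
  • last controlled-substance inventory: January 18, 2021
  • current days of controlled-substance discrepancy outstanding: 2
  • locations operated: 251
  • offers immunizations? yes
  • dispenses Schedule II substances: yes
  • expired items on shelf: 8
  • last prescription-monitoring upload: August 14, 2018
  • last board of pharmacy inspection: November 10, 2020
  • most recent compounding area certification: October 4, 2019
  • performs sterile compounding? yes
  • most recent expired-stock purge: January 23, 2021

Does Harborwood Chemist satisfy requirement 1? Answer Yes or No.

No

1. condition 'performs sterile compounding' holds; expired-stock purge 115 days ago vs limit 90 → not met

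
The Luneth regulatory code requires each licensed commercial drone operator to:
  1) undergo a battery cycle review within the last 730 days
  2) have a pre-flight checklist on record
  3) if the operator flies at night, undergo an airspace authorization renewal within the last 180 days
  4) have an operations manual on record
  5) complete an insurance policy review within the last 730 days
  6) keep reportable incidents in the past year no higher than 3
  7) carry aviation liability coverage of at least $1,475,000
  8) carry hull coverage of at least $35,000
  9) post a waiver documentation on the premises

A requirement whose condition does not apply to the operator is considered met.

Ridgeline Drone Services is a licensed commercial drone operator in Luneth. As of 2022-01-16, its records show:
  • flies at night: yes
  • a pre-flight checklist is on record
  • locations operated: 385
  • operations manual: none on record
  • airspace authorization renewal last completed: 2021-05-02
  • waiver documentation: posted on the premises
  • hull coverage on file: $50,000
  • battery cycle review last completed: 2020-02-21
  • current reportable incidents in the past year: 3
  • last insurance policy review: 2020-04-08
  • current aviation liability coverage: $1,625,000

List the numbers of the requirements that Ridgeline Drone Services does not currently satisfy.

3, 4

1. battery cycle review 695 days ago vs limit 730 → met
2. pre-flight checklist present → met
3. condition 'flies at night' holds; airspace authorization renewal 259 days ago vs limit 180 → not met
4. operations manual absent → not met
5. insurance policy review 648 days ago vs limit 730 → met
6. reportable incidents in the past year 3 ≤ 3 → met
7. aviation liability coverage $1,625,000 ≥ $1,475,000 → met
8. hull coverage $50,000 ≥ $35,000 → met
9. waiver documentation present → met
Not met: 3, 4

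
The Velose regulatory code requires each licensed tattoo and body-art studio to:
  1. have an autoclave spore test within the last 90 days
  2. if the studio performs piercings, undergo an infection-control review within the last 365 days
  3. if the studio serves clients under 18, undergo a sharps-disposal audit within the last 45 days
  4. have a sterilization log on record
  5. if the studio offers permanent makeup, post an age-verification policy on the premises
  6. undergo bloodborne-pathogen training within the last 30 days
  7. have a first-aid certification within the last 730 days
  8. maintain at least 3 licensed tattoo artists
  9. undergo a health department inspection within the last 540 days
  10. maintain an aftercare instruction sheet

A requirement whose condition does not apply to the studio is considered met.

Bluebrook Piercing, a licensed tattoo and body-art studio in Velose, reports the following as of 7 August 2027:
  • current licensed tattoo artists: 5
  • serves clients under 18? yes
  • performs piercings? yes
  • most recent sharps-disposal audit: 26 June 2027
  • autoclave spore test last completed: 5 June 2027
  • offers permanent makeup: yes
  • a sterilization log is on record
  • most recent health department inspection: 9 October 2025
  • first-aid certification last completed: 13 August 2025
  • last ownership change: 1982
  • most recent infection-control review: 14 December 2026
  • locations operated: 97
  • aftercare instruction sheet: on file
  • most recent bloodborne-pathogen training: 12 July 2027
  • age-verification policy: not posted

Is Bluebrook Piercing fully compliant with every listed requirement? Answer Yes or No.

1. autoclave spore test 63 days ago vs limit 90 → met
2. condition 'performs piercings' holds; infection-control review 236 days ago vs limit 365 → met
3. condition 'serves clients under 18' holds; sharps-disposal audit 42 days ago vs limit 45 → met
4. sterilization log present → met
5. condition 'offers permanent makeup' holds; age-verification policy absent → not met
6. bloodborne-pathogen training 26 days ago vs limit 30 → met
7. first-aid certification 724 days ago vs limit 730 → met
8. licensed tattoo artists 5 ≥ 3 → met
9. health department inspection 667 days ago vs limit 540 → not met
10. aftercare instruction sheet present → met
Not met: 5, 9

No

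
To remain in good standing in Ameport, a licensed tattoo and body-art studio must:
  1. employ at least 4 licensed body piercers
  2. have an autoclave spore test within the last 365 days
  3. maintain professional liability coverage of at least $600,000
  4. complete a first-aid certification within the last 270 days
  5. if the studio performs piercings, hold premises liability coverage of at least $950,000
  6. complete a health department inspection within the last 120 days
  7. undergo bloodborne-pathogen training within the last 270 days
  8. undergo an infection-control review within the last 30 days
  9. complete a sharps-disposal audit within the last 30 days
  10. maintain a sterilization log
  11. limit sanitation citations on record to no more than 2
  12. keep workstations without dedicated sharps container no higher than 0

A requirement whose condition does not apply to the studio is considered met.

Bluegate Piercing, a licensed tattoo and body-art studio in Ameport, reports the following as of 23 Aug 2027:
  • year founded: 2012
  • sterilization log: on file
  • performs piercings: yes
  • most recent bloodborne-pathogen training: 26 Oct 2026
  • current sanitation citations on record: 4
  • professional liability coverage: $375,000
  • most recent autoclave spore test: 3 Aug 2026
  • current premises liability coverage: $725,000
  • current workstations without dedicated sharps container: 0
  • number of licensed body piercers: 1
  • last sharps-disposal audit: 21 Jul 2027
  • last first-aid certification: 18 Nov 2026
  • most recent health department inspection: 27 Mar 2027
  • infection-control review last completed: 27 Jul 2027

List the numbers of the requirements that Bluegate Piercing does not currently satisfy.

1, 2, 3, 4, 5, 6, 7, 9, 11

1. licensed body piercers 1 < 4 → not met
2. autoclave spore test 385 days ago vs limit 365 → not met
3. professional liability coverage $375,000 < $600,000 → not met
4. first-aid certification 278 days ago vs limit 270 → not met
5. condition 'performs piercings' holds; premises liability coverage $725,000 < $950,000 → not met
6. health department inspection 149 days ago vs limit 120 → not met
7. bloodborne-pathogen training 301 days ago vs limit 270 → not met
8. infection-control review 27 days ago vs limit 30 → met
9. sharps-disposal audit 33 days ago vs limit 30 → not met
10. sterilization log present → met
11. sanitation citations on record 4 > 2 → not met
12. workstations without dedicated sharps container 0 ≤ 0 → met
Not met: 1, 2, 3, 4, 5, 6, 7, 9, 11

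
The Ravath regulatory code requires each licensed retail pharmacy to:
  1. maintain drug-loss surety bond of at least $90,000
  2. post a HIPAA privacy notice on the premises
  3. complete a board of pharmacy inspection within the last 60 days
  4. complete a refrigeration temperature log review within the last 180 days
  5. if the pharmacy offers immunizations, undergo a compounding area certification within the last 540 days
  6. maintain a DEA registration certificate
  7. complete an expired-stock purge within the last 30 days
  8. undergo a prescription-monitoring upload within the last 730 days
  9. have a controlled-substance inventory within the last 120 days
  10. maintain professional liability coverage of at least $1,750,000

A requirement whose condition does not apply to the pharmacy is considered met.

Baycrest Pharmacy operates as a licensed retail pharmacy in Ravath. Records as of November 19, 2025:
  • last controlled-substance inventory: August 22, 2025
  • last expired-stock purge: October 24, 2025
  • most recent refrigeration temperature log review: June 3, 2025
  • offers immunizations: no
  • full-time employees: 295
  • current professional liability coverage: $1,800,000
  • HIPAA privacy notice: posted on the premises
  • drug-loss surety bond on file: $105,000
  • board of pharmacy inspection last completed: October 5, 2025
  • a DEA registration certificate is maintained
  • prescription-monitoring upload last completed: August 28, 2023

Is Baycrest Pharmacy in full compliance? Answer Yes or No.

1. drug-loss surety bond $105,000 ≥ $90,000 → met
2. HIPAA privacy notice present → met
3. board of pharmacy inspection 45 days ago vs limit 60 → met
4. refrigeration temperature log review 169 days ago vs limit 180 → met
5. condition 'offers immunizations' does not hold → requirement n/a → met
6. DEA registration certificate present → met
7. expired-stock purge 26 days ago vs limit 30 → met
8. prescription-monitoring upload 814 days ago vs limit 730 → not met
9. controlled-substance inventory 89 days ago vs limit 120 → met
10. professional liability coverage $1,800,000 ≥ $1,750,000 → met
Not met: 8

No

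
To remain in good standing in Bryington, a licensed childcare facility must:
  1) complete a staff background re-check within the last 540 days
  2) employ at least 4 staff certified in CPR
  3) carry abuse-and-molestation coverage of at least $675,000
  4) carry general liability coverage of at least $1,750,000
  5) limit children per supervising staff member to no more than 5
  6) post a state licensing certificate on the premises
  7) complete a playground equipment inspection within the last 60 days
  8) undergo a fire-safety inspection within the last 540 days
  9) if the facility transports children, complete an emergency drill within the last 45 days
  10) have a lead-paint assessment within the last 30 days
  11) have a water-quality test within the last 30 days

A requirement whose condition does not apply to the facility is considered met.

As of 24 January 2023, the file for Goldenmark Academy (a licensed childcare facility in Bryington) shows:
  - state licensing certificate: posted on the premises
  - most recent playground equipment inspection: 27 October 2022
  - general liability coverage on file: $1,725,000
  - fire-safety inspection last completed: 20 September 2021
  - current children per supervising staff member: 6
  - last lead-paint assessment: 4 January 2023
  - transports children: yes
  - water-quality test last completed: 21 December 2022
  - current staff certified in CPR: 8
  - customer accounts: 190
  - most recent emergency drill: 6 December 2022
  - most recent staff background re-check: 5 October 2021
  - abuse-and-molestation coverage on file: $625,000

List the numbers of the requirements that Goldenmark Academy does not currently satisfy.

1. staff background re-check 476 days ago vs limit 540 → met
2. staff certified in CPR 8 ≥ 4 → met
3. abuse-and-molestation coverage $625,000 < $675,000 → not met
4. general liability coverage $1,725,000 < $1,750,000 → not met
5. children per supervising staff member 6 > 5 → not met
6. state licensing certificate present → met
7. playground equipment inspection 89 days ago vs limit 60 → not met
8. fire-safety inspection 491 days ago vs limit 540 → met
9. condition 'transports children' holds; emergency drill 49 days ago vs limit 45 → not met
10. lead-paint assessment 20 days ago vs limit 30 → met
11. water-quality test 34 days ago vs limit 30 → not met
Not met: 3, 4, 5, 7, 9, 11

3, 4, 5, 7, 9, 11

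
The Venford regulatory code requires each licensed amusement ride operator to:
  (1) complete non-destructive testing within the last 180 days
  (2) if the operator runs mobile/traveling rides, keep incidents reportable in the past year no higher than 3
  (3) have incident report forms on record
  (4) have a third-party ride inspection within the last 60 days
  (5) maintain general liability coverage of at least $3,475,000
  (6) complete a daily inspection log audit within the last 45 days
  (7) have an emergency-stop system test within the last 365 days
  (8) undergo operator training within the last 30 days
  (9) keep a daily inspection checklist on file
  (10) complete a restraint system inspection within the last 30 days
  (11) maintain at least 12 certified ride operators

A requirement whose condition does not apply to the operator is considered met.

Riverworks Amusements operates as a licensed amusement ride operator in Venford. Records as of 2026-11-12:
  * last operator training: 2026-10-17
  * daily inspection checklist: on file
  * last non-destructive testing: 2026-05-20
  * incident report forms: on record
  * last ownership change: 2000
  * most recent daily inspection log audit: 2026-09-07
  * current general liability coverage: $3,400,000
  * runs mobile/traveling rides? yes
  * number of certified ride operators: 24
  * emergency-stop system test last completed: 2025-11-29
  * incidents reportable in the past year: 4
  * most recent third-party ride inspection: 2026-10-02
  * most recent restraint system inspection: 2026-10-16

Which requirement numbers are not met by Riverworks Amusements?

1. non-destructive testing 176 days ago vs limit 180 → met
2. condition 'runs mobile/traveling rides' holds; incidents reportable in the past year 4 > 3 → not met
3. incident report forms present → met
4. third-party ride inspection 41 days ago vs limit 60 → met
5. general liability coverage $3,400,000 < $3,475,000 → not met
6. daily inspection log audit 66 days ago vs limit 45 → not met
7. emergency-stop system test 348 days ago vs limit 365 → met
8. operator training 26 days ago vs limit 30 → met
9. daily inspection checklist present → met
10. restraint system inspection 27 days ago vs limit 30 → met
11. certified ride operators 24 ≥ 12 → met
Not met: 2, 5, 6

2, 5, 6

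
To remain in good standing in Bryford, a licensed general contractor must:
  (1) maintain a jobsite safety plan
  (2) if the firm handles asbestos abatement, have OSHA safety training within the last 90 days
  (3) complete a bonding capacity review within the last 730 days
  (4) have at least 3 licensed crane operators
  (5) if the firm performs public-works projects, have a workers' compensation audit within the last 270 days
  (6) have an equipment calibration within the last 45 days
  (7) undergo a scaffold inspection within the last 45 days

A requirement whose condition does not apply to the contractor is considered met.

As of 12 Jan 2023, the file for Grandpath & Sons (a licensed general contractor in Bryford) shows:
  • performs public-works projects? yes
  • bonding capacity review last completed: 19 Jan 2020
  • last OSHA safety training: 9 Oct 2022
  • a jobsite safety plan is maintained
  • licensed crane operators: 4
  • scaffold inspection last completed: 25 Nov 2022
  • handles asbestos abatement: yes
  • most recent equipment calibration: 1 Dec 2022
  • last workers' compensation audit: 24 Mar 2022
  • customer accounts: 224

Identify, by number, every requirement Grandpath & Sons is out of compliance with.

1. jobsite safety plan present → met
2. condition 'handles asbestos abatement' holds; OSHA safety training 95 days ago vs limit 90 → not met
3. bonding capacity review 1089 days ago vs limit 730 → not met
4. licensed crane operators 4 ≥ 3 → met
5. condition 'performs public-works projects' holds; workers' compensation audit 294 days ago vs limit 270 → not met
6. equipment calibration 42 days ago vs limit 45 → met
7. scaffold inspection 48 days ago vs limit 45 → not met
Not met: 2, 3, 5, 7

2, 3, 5, 7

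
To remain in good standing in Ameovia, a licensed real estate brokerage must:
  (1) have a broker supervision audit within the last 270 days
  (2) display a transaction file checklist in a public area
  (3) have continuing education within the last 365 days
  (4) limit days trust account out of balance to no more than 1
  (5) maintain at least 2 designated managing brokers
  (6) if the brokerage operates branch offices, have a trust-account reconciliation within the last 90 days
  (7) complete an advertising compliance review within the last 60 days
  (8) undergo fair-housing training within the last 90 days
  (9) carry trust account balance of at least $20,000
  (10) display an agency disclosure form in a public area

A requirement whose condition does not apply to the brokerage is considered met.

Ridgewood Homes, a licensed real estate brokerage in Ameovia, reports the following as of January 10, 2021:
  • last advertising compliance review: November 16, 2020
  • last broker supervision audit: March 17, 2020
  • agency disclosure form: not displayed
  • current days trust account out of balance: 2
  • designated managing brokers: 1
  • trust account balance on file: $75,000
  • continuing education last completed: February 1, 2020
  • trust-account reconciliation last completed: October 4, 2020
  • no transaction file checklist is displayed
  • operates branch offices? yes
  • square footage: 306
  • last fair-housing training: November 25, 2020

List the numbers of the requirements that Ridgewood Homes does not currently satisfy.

1. broker supervision audit 299 days ago vs limit 270 → not met
2. transaction file checklist absent → not met
3. continuing education 344 days ago vs limit 365 → met
4. days trust account out of balance 2 > 1 → not met
5. designated managing brokers 1 < 2 → not met
6. condition 'operates branch offices' holds; trust-account reconciliation 98 days ago vs limit 90 → not met
7. advertising compliance review 55 days ago vs limit 60 → met
8. fair-housing training 46 days ago vs limit 90 → met
9. trust account balance $75,000 ≥ $20,000 → met
10. agency disclosure form absent → not met
Not met: 1, 2, 4, 5, 6, 10

1, 2, 4, 5, 6, 10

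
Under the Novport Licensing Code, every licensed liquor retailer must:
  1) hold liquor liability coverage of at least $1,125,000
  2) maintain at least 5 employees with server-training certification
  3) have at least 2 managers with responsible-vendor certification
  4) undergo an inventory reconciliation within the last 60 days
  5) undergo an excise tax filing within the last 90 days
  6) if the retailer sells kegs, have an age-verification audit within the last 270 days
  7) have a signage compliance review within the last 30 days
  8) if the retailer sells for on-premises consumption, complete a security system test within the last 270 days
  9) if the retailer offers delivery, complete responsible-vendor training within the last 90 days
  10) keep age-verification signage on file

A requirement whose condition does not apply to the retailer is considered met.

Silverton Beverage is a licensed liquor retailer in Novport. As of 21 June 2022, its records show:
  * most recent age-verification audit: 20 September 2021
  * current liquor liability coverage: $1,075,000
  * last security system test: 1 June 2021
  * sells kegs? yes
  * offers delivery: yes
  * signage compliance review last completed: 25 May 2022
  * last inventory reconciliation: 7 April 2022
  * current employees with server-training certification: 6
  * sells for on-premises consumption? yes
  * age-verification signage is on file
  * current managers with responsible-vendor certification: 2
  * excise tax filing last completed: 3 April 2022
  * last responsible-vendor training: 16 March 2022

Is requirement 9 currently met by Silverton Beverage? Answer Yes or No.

9. condition 'offers delivery' holds; responsible-vendor training 97 days ago vs limit 90 → not met

No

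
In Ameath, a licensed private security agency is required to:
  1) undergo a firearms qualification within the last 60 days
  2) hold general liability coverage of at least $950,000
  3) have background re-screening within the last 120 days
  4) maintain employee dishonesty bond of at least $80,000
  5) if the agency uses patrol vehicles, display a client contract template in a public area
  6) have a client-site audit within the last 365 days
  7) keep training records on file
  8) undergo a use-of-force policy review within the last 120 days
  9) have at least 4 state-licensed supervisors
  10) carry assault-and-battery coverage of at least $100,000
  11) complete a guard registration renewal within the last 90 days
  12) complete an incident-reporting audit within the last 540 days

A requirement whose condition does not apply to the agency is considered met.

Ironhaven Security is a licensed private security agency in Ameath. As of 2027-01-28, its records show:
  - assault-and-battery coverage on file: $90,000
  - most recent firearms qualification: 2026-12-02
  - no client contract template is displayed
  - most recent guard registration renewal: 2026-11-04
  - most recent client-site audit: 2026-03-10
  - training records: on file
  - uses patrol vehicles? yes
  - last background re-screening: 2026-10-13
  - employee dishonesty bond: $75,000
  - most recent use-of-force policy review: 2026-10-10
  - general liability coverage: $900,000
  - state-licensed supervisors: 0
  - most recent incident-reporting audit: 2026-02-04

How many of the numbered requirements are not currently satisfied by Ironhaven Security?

1. firearms qualification 57 days ago vs limit 60 → met
2. general liability coverage $900,000 < $950,000 → not met
3. background re-screening 107 days ago vs limit 120 → met
4. employee dishonesty bond $75,000 < $80,000 → not met
5. condition 'uses patrol vehicles' holds; client contract template absent → not met
6. client-site audit 324 days ago vs limit 365 → met
7. training records present → met
8. use-of-force policy review 110 days ago vs limit 120 → met
9. state-licensed supervisors 0 < 4 → not met
10. assault-and-battery coverage $90,000 < $100,000 → not met
11. guard registration renewal 85 days ago vs limit 90 → met
12. incident-reporting audit 358 days ago vs limit 540 → met
Not met: 5 of 12

5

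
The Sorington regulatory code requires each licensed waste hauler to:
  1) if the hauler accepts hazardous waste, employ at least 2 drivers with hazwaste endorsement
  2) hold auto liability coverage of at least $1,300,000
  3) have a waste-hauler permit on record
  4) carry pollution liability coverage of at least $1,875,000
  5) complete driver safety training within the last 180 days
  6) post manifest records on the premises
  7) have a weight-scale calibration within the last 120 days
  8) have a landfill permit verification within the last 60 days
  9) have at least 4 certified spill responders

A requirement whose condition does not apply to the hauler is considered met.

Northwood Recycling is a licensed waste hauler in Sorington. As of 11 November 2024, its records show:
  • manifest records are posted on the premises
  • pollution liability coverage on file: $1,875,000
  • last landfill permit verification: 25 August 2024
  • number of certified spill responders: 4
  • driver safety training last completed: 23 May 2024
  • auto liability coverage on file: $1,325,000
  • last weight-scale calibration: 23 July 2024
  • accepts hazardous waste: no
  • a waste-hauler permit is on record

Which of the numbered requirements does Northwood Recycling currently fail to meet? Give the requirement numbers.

1. condition 'accepts hazardous waste' does not hold → requirement n/a → met
2. auto liability coverage $1,325,000 ≥ $1,300,000 → met
3. waste-hauler permit present → met
4. pollution liability coverage $1,875,000 ≥ $1,875,000 → met
5. driver safety training 172 days ago vs limit 180 → met
6. manifest records present → met
7. weight-scale calibration 111 days ago vs limit 120 → met
8. landfill permit verification 78 days ago vs limit 60 → not met
9. certified spill responders 4 ≥ 4 → met
Not met: 8

8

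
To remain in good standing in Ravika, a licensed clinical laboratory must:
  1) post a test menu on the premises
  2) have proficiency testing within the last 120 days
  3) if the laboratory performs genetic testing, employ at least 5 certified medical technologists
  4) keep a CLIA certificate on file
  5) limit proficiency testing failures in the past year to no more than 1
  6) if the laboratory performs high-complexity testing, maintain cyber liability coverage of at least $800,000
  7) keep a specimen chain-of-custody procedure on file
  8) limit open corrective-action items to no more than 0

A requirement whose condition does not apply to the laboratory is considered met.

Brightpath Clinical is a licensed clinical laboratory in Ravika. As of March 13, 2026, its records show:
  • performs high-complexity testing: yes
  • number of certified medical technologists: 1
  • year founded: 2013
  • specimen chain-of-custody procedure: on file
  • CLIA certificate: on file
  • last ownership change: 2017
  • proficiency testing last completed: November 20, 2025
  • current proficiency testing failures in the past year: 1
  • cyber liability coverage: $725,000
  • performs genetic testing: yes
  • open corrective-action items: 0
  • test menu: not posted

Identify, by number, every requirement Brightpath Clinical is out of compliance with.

1. test menu absent → not met
2. proficiency testing 113 days ago vs limit 120 → met
3. condition 'performs genetic testing' holds; certified medical technologists 1 < 5 → not met
4. CLIA certificate present → met
5. proficiency testing failures in the past year 1 ≤ 1 → met
6. condition 'performs high-complexity testing' holds; cyber liability coverage $725,000 < $800,000 → not met
7. specimen chain-of-custody procedure present → met
8. open corrective-action items 0 ≤ 0 → met
Not met: 1, 3, 6

1, 3, 6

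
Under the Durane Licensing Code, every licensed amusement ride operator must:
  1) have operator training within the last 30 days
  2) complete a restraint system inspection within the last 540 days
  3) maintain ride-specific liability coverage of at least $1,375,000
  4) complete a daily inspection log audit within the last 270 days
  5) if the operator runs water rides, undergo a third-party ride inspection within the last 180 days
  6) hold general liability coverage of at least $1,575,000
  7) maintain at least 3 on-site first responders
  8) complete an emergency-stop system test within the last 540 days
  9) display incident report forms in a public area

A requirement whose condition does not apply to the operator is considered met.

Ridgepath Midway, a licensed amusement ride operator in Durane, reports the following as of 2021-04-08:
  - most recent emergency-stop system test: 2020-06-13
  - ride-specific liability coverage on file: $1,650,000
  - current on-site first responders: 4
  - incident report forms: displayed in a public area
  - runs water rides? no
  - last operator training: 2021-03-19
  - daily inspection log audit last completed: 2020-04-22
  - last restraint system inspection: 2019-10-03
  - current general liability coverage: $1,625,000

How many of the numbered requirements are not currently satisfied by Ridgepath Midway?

2

1. operator training 20 days ago vs limit 30 → met
2. restraint system inspection 553 days ago vs limit 540 → not met
3. ride-specific liability coverage $1,650,000 ≥ $1,375,000 → met
4. daily inspection log audit 351 days ago vs limit 270 → not met
5. condition 'runs water rides' does not hold → requirement n/a → met
6. general liability coverage $1,625,000 ≥ $1,575,000 → met
7. on-site first responders 4 ≥ 3 → met
8. emergency-stop system test 299 days ago vs limit 540 → met
9. incident report forms present → met
Not met: 2 of 9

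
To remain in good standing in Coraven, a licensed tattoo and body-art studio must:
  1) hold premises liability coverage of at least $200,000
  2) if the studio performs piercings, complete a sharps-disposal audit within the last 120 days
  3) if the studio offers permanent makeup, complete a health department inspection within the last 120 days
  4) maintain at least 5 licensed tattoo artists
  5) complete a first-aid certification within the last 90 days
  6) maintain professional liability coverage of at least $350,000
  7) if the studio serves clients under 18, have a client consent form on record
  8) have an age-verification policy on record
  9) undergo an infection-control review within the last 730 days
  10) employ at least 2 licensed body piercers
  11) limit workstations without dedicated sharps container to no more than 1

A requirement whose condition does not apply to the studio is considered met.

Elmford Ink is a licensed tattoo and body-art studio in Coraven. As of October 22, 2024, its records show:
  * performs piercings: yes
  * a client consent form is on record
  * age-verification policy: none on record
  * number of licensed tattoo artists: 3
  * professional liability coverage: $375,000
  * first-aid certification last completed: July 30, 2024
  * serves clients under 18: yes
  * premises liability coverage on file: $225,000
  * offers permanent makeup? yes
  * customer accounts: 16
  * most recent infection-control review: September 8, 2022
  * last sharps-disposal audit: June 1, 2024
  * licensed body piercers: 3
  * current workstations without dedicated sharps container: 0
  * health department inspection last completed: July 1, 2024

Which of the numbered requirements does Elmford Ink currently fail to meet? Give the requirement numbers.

2, 4, 8, 9

1. premises liability coverage $225,000 ≥ $200,000 → met
2. condition 'performs piercings' holds; sharps-disposal audit 143 days ago vs limit 120 → not met
3. condition 'offers permanent makeup' holds; health department inspection 113 days ago vs limit 120 → met
4. licensed tattoo artists 3 < 5 → not met
5. first-aid certification 84 days ago vs limit 90 → met
6. professional liability coverage $375,000 ≥ $350,000 → met
7. condition 'serves clients under 18' holds; client consent form present → met
8. age-verification policy absent → not met
9. infection-control review 775 days ago vs limit 730 → not met
10. licensed body piercers 3 ≥ 2 → met
11. workstations without dedicated sharps container 0 ≤ 1 → met
Not met: 2, 4, 8, 9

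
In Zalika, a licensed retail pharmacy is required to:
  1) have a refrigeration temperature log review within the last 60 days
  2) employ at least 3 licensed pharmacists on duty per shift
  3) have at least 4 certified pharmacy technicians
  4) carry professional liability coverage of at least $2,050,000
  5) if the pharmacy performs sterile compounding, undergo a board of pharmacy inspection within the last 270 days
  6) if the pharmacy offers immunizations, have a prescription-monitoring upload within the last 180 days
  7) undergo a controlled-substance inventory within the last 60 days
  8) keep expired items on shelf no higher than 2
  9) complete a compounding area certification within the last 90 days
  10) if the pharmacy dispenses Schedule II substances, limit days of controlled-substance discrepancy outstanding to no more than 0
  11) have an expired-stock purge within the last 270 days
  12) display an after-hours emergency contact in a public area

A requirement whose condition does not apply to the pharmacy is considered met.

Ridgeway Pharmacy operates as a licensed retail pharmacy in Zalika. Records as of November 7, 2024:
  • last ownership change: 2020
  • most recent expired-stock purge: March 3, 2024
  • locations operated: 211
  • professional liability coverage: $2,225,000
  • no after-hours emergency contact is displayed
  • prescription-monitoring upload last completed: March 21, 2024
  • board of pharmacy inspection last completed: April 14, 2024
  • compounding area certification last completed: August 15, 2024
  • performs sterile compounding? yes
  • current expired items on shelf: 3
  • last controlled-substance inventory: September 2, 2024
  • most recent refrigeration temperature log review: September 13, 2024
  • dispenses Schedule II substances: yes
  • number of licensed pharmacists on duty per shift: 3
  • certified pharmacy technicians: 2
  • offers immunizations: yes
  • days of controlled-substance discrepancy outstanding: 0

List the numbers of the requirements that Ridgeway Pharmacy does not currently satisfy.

3, 6, 7, 8, 12

1. refrigeration temperature log review 55 days ago vs limit 60 → met
2. licensed pharmacists on duty per shift 3 ≥ 3 → met
3. certified pharmacy technicians 2 < 4 → not met
4. professional liability coverage $2,225,000 ≥ $2,050,000 → met
5. condition 'performs sterile compounding' holds; board of pharmacy inspection 207 days ago vs limit 270 → met
6. condition 'offers immunizations' holds; prescription-monitoring upload 231 days ago vs limit 180 → not met
7. controlled-substance inventory 66 days ago vs limit 60 → not met
8. expired items on shelf 3 > 2 → not met
9. compounding area certification 84 days ago vs limit 90 → met
10. condition 'dispenses Schedule II substances' holds; days of controlled-substance discrepancy outstanding 0 ≤ 0 → met
11. expired-stock purge 249 days ago vs limit 270 → met
12. after-hours emergency contact absent → not met
Not met: 3, 6, 7, 8, 12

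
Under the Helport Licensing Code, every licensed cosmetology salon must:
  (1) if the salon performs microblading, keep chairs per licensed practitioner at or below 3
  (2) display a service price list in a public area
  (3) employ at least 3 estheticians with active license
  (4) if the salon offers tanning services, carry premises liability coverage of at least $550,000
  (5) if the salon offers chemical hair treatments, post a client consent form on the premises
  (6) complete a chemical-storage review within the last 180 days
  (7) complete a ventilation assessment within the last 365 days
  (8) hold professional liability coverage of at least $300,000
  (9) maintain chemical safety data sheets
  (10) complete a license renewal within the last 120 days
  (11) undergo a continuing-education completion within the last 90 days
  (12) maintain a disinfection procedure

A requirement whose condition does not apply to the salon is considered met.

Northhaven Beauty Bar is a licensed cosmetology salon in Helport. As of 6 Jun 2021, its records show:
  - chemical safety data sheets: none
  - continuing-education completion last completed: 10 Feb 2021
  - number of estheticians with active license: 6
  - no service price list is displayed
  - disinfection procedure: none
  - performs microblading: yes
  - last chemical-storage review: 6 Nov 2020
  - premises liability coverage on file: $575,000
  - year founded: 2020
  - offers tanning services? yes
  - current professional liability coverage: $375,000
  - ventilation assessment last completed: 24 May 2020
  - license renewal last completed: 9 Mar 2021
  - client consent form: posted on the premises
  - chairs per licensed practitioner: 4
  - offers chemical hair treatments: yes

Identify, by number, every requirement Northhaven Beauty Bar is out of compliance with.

1. condition 'performs microblading' holds; chairs per licensed practitioner 4 > 3 → not met
2. service price list absent → not met
3. estheticians with active license 6 ≥ 3 → met
4. condition 'offers tanning services' holds; premises liability coverage $575,000 ≥ $550,000 → met
5. condition 'offers chemical hair treatments' holds; client consent form present → met
6. chemical-storage review 212 days ago vs limit 180 → not met
7. ventilation assessment 378 days ago vs limit 365 → not met
8. professional liability coverage $375,000 ≥ $300,000 → met
9. chemical safety data sheets absent → not met
10. license renewal 89 days ago vs limit 120 → met
11. continuing-education completion 116 days ago vs limit 90 → not met
12. disinfection procedure absent → not met
Not met: 1, 2, 6, 7, 9, 11, 12

1, 2, 6, 7, 9, 11, 12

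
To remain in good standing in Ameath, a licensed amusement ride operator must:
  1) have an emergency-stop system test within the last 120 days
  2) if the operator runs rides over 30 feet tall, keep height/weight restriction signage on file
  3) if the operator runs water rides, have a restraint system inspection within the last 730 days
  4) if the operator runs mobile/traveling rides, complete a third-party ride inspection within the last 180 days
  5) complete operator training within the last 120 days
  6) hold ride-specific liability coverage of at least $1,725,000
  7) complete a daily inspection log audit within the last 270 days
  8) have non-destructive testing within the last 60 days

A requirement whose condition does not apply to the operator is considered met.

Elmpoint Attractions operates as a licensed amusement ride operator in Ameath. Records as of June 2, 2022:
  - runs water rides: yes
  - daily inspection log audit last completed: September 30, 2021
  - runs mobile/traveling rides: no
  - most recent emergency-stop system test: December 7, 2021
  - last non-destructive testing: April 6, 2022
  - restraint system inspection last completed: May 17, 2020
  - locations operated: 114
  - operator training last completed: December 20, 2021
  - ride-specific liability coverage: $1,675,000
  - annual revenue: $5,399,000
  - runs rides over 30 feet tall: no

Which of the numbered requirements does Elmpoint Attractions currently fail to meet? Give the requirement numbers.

1, 3, 5, 6

1. emergency-stop system test 177 days ago vs limit 120 → not met
2. condition 'runs rides over 30 feet tall' does not hold → requirement n/a → met
3. condition 'runs water rides' holds; restraint system inspection 746 days ago vs limit 730 → not met
4. condition 'runs mobile/traveling rides' does not hold → requirement n/a → met
5. operator training 164 days ago vs limit 120 → not met
6. ride-specific liability coverage $1,675,000 < $1,725,000 → not met
7. daily inspection log audit 245 days ago vs limit 270 → met
8. non-destructive testing 57 days ago vs limit 60 → met
Not met: 1, 3, 5, 6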